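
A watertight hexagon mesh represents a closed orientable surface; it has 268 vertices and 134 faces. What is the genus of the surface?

1

Every face is a hexagon, so 2E = 6·134 = 804, giving E = 402.
χ = V − E + F = 268 − 402 + 134 = 0.
For a closed orientable surface χ = 2 − 2g, so g = (2 − (0))/2 = 1.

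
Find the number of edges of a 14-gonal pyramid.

A pyramid on an n-gon base has one n-gon and n triangles: V = 14 + 1 = 15, E = 2·14 = 28, F = 14 + 1 = 15.
Check: V − E + F = 15 − 28 + 15 = 2.

28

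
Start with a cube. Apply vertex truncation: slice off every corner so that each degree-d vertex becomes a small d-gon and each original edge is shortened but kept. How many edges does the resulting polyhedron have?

The base solid has V = 8, E = 12, F = 6.
Truncation replaces each original edge-end by a new vertex, so V′ = 2E = 24.
Each original edge survives, and each old vertex of degree d contributes d new edges; summing degrees gives Σd = 2E, so E′ = E + 2E = 3E = 36.
Each original face survives and each original vertex becomes one new face: F′ = F + V = 14.

36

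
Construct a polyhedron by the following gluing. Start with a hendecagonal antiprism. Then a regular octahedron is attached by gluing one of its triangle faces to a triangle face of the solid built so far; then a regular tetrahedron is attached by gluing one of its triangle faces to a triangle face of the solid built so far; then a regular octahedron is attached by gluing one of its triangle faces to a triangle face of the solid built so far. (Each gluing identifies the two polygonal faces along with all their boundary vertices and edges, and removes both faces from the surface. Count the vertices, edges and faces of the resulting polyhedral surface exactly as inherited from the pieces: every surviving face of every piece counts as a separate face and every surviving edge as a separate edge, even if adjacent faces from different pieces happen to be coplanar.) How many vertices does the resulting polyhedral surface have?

29

A hendecagonal antiprism: V=22, E=44, F=24.
Attach a regular octahedron (V=6, E=12, F=8) along a 3-gon: merge 3 vertices and 3 edges, delete both glued faces → V=25, E=53, F=30.
Attach a regular tetrahedron (V=4, E=6, F=4) along a 3-gon: merge 3 vertices and 3 edges, delete both glued faces → V=26, E=56, F=32.
Attach a regular octahedron (V=6, E=12, F=8) along a 3-gon: merge 3 vertices and 3 edges, delete both glued faces → V=29, E=65, F=38.
Check: V − E + F = 29 − 65 + 38 = 2.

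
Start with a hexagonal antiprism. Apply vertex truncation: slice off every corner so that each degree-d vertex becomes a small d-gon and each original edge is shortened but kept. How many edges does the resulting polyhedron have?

72

The base solid has V = 12, E = 24, F = 14.
Truncation replaces each original edge-end by a new vertex, so V′ = 2E = 48.
Each original edge survives, and each old vertex of degree d contributes d new edges; summing degrees gives Σd = 2E, so E′ = E + 2E = 3E = 72.
Each original face survives and each original vertex becomes one new face: F′ = F + V = 26.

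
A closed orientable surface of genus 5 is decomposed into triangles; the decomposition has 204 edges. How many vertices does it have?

60

χ = 2 − 2·5 = -8, and every face is a triangle so 3F = 2E.
F = 2E/3 = 136. Then V = -8 + E − F = -8 + 204 − 136 = 60.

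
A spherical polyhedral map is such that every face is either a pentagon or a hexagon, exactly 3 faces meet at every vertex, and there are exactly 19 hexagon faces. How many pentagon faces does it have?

12

Let x be the number of pentagons; then F = 19 + x.
Edge–face incidences: 2E = 6·19 + 5·x = 114 + 5x.
Every vertex has degree 3, so 3V = 2E.
Euler: V − E + F = 2 ⇒ (2E)/3 − E + (19 + x) = 2.
Multiply by 6: 2·(2E) − 3·(2E) + 6·(19 + x) = 12, i.e. 114 + 6x − (114 + 5x) = 12.
Collecting terms: x = 12.
Then 2E = 114 + 5·12 = 174, so E = 87, V = 2E/3 = 58, F = 19 + 12 = 31.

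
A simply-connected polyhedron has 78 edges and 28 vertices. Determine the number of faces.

Here V − E + F = 2.
F = 2 − V + E = 2 − 28 + 78 = 52.

52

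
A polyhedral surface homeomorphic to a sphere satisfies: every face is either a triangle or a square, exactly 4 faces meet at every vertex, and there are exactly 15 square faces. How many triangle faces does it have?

8

Let x be the number of triangles; then F = 15 + x.
Edge–face incidences: 2E = 4·15 + 3·x = 60 + 3x.
Every vertex has degree 4, so 4V = 2E.
Euler: V − E + F = 2 ⇒ (2E)/4 − E + (15 + x) = 2.
Multiply by 8: 2·(2E) − 4·(2E) + 8·(15 + x) = 16, i.e. 120 + 8x − 2·(60 + 3x) = 16.
Collecting terms: 2x = 16, so x = 8.
Then 2E = 60 + 3·8 = 84, so E = 42, V = 2E/4 = 21, F = 15 + 8 = 23.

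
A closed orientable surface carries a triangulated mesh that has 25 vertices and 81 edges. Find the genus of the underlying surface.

2

Every face is a triangle and each edge borders two faces, so 3F = 2·81, giving F = 54.
χ = V − E + F = 25 − 81 + 54 = -2.
For a closed orientable surface χ = 2 − 2g, so g = (2 − (-2))/2 = 2.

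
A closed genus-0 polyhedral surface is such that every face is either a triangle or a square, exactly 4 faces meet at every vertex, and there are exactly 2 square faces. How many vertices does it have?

8

Let x be the number of triangles; then F = 2 + x.
Edge–face incidences: 2E = 4·2 + 3·x = 8 + 3x.
Every vertex has degree 4, so 4V = 2E.
Euler: V − E + F = 2 ⇒ (2E)/4 − E + (2 + x) = 2.
Multiply by 8: 2·(2E) − 4·(2E) + 8·(2 + x) = 16, i.e. 16 + 8x − 2·(8 + 3x) = 16.
Collecting terms: 2x = 16, so x = 8.
Then 2E = 8 + 3·8 = 32, so E = 16, V = 2E/4 = 8, F = 2 + 8 = 10.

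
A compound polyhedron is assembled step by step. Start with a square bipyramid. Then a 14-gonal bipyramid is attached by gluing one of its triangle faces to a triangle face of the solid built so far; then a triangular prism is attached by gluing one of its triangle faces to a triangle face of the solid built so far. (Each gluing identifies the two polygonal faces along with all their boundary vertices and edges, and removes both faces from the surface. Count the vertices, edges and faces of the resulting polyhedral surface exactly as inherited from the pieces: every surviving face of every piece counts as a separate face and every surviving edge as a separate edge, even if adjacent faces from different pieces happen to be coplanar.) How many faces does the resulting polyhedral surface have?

37

A square bipyramid: V=6, E=12, F=8.
Attach a 14-gonal bipyramid (V=16, E=42, F=28) along a 3-gon: merge 3 vertices and 3 edges, delete both glued faces → V=19, E=51, F=34.
Attach a triangular prism (V=6, E=9, F=5) along a 3-gon: merge 3 vertices and 3 edges, delete both glued faces → V=22, E=57, F=37.
Check: V − E + F = 22 − 57 + 37 = 2.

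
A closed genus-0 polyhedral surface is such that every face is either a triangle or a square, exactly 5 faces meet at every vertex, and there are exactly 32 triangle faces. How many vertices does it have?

24

Let x be the number of squares; then F = 32 + x.
Edge–face incidences: 2E = 3·32 + 4·x = 96 + 4x.
Every vertex has degree 5, so 5V = 2E.
Euler: V − E + F = 2 ⇒ (2E)/5 − E + (32 + x) = 2.
Multiply by 10: 2·(2E) − 5·(2E) + 10·(32 + x) = 20, i.e. 320 + 10x − 3·(96 + 4x) = 20.
Collecting terms: −2x + 32 = 20, so −2x = −12, so x = 6.
Then 2E = 96 + 4·6 = 120, so E = 60, V = 2E/5 = 24, F = 32 + 6 = 38.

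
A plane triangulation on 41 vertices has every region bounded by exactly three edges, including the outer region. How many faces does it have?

78

In a plane triangulation 3F = 2E and V − E + F = 2, so F = 2V − 4 = 2·41 − 4 = 78.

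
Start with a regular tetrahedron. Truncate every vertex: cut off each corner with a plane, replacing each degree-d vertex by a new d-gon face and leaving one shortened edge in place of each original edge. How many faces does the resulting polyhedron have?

8

The base solid has V = 4, E = 6, F = 4.
Truncation replaces each original edge-end by a new vertex, so V′ = 2E = 12.
Each original edge survives, and each old vertex of degree d contributes d new edges; summing degrees gives Σd = 2E, so E′ = E + 2E = 3E = 18.
Each original face survives and each original vertex becomes one new face: F′ = F + V = 8.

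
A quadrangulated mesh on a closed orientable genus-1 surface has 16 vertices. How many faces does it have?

χ = 2 − 2·1 = 0, and every face is a square so 4F = 2E.
V − E + F = 0 with E = 4F/2 gives 16 − (4/2 − 1)·F = 0, so F = 16 and E = 32.

16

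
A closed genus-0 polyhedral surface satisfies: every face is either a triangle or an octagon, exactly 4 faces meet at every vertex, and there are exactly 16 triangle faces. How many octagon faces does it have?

2

Let x be the number of octagons; then F = 16 + x.
Edge–face incidences: 2E = 3·16 + 8·x = 48 + 8x.
Every vertex has degree 4, so 4V = 2E.
Euler: V − E + F = 2 ⇒ (2E)/4 − E + (16 + x) = 2.
Multiply by 8: 2·(2E) − 4·(2E) + 8·(16 + x) = 16, i.e. 128 + 8x − 2·(48 + 8x) = 16.
Collecting terms: −8x + 32 = 16, so −8x = −16, so x = 2.
Then 2E = 48 + 8·2 = 64, so E = 32, V = 2E/4 = 16, F = 16 + 2 = 18.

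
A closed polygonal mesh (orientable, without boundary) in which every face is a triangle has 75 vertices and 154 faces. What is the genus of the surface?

Every face is a triangle, so 2E = 3·154 = 462, giving E = 231.
χ = V − E + F = 75 − 231 + 154 = -2.
For a closed orientable surface χ = 2 − 2g, so g = (2 − (-2))/2 = 2.

2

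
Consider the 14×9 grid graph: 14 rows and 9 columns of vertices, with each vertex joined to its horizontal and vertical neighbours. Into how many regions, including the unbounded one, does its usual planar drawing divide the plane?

105

The grid has V = 14·9 = 126 vertices and E = 14·8 + 9·13 = 229 edges.
F = 2 − V + E = 2 − 126 + 229 = 105.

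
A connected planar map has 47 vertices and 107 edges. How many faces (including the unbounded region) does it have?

Euler's formula for a connected plane graph: V − E + F = 2, so F = 2 − 47 + 107 = 62.

62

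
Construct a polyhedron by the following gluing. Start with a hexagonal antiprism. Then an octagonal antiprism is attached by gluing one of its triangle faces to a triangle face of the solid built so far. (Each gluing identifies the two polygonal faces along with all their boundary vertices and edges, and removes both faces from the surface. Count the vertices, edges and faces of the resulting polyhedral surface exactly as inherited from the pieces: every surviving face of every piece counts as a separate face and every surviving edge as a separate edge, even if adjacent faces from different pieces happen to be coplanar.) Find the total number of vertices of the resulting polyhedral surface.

25

A hexagonal antiprism: V=12, E=24, F=14.
Attach an octagonal antiprism (V=16, E=32, F=18) along a 3-gon: merge 3 vertices and 3 edges, delete both glued faces → V=25, E=53, F=30.
Check: V − E + F = 25 − 53 + 30 = 2.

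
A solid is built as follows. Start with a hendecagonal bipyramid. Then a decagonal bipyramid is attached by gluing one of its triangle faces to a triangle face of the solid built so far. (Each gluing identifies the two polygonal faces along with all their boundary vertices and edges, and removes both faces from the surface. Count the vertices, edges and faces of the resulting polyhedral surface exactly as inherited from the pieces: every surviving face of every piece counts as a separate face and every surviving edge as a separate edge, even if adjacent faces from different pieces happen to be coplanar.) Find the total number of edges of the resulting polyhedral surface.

60

A hendecagonal bipyramid: V=13, E=33, F=22.
Attach a decagonal bipyramid (V=12, E=30, F=20) along a 3-gon: merge 3 vertices and 3 edges, delete both glued faces → V=22, E=60, F=40.
Check: V − E + F = 22 − 60 + 40 = 2.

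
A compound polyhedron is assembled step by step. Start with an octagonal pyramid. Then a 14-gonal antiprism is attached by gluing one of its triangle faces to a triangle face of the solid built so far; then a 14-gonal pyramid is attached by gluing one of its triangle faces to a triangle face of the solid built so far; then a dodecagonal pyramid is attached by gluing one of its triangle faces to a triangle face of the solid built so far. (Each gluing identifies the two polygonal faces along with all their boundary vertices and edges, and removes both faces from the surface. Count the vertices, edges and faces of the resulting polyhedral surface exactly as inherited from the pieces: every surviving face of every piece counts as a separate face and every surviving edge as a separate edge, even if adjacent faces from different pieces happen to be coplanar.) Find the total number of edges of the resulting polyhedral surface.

An octagonal pyramid: V=9, E=16, F=9.
Attach a 14-gonal antiprism (V=28, E=56, F=30) along a 3-gon: merge 3 vertices and 3 edges, delete both glued faces → V=34, E=69, F=37.
Attach a 14-gonal pyramid (V=15, E=28, F=15) along a 3-gon: merge 3 vertices and 3 edges, delete both glued faces → V=46, E=94, F=50.
Attach a dodecagonal pyramid (V=13, E=24, F=13) along a 3-gon: merge 3 vertices and 3 edges, delete both glued faces → V=56, E=115, F=61.
Check: V − E + F = 56 − 115 + 61 = 2.

115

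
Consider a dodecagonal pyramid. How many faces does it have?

13

A pyramid on an n-gon base has one n-gon and n triangles: V = 12 + 1 = 13, E = 2·12 = 24, F = 12 + 1 = 13.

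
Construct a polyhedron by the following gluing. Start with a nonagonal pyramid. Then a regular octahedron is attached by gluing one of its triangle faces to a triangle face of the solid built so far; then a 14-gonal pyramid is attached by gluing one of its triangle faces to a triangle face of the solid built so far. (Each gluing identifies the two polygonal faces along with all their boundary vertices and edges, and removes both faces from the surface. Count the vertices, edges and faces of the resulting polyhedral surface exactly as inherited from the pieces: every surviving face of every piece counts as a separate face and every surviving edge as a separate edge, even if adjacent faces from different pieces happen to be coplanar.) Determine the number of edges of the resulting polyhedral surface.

52

A nonagonal pyramid: V=10, E=18, F=10.
Attach a regular octahedron (V=6, E=12, F=8) along a 3-gon: merge 3 vertices and 3 edges, delete both glued faces → V=13, E=27, F=16.
Attach a 14-gonal pyramid (V=15, E=28, F=15) along a 3-gon: merge 3 vertices and 3 edges, delete both glued faces → V=25, E=52, F=29.
Check: V − E + F = 25 − 52 + 29 = 2.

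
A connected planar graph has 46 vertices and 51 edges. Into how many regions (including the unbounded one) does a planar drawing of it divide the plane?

Euler's formula for a connected plane graph: V − E + F = 2, so F = 2 − 46 + 51 = 7.

7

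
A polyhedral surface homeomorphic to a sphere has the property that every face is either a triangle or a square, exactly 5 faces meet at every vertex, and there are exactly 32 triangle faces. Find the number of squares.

6

Let x be the number of squares; then F = 32 + x.
Edge–face incidences: 2E = 3·32 + 4·x = 96 + 4x.
Every vertex has degree 5, so 5V = 2E.
Euler: V − E + F = 2 ⇒ (2E)/5 − E + (32 + x) = 2.
Multiply by 10: 2·(2E) − 5·(2E) + 10·(32 + x) = 20, i.e. 320 + 10x − 3·(96 + 4x) = 20.
Collecting terms: −2x + 32 = 20, so −2x = −12, so x = 6.
Then 2E = 96 + 4·6 = 120, so E = 60, V = 2E/5 = 24, F = 32 + 6 = 38.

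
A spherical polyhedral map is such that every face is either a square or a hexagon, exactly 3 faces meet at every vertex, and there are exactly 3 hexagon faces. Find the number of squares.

Let x be the number of squares; then F = 3 + x.
Edge–face incidences: 2E = 6·3 + 4·x = 18 + 4x.
Every vertex has degree 3, so 3V = 2E.
Euler: V − E + F = 2 ⇒ (2E)/3 − E + (3 + x) = 2.
Multiply by 6: 2·(2E) − 3·(2E) + 6·(3 + x) = 12, i.e. 18 + 6x − (18 + 4x) = 12.
Collecting terms: 2x = 12, so x = 6.
Then 2E = 18 + 4·6 = 42, so E = 21, V = 2E/3 = 14, F = 3 + 6 = 9.

6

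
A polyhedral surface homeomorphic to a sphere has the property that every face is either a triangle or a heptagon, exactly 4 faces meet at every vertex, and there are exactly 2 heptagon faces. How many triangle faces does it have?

Let x be the number of triangles; then F = 2 + x.
Edge–face incidences: 2E = 7·2 + 3·x = 14 + 3x.
Every vertex has degree 4, so 4V = 2E.
Euler: V − E + F = 2 ⇒ (2E)/4 − E + (2 + x) = 2.
Multiply by 8: 2·(2E) − 4·(2E) + 8·(2 + x) = 16, i.e. 16 + 8x − 2·(14 + 3x) = 16.
Collecting terms: 2x − 12 = 16, so 2x = 28, so x = 14.
Then 2E = 14 + 3·14 = 56, so E = 28, V = 2E/4 = 14, F = 2 + 14 = 16.

14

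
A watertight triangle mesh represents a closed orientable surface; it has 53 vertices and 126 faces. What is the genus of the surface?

Every face is a triangle, so 2E = 3·126 = 378, giving E = 189.
χ = V − E + F = 53 − 189 + 126 = -10.
For a closed orientable surface χ = 2 − 2g, so g = (2 − (-10))/2 = 6.

6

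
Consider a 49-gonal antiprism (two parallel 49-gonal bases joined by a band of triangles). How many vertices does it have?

An antiprism on an n-gon has two n-gon caps and 2n triangles: V = 2·49 = 98, E = 4·49 = 196, F = 2·49 + 2 = 100.
Check: V − E + F = 98 − 196 + 100 = 2.

98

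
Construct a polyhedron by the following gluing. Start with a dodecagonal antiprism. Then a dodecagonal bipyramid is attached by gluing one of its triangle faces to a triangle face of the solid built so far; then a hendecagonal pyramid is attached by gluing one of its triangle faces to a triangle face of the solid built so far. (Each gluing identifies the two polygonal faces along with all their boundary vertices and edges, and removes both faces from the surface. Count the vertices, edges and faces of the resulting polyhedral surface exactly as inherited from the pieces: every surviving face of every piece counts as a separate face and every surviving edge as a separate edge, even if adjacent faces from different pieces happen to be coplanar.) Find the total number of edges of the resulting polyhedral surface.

A dodecagonal antiprism: V=24, E=48, F=26.
Attach a dodecagonal bipyramid (V=14, E=36, F=24) along a 3-gon: merge 3 vertices and 3 edges, delete both glued faces → V=35, E=81, F=48.
Attach a hendecagonal pyramid (V=12, E=22, F=12) along a 3-gon: merge 3 vertices and 3 edges, delete both glued faces → V=44, E=100, F=58.
Check: V − E + F = 44 − 100 + 58 = 2.

100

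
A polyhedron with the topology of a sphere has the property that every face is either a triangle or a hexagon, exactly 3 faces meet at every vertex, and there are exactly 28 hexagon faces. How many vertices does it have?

60

Let x be the number of triangles; then F = 28 + x.
Edge–face incidences: 2E = 6·28 + 3·x = 168 + 3x.
Every vertex has degree 3, so 3V = 2E.
Euler: V − E + F = 2 ⇒ (2E)/3 − E + (28 + x) = 2.
Multiply by 6: 2·(2E) − 3·(2E) + 6·(28 + x) = 12, i.e. 168 + 6x − (168 + 3x) = 12.
Collecting terms: 3x = 12, so x = 4.
Then 2E = 168 + 3·4 = 180, so E = 90, V = 2E/3 = 60, F = 28 + 4 = 32.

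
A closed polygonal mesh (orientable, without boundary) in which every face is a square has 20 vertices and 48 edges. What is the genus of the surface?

3

Every face is a square and each edge borders two faces, so 4F = 2·48, giving F = 24.
χ = V − E + F = 20 − 48 + 24 = -4.
For a closed orientable surface χ = 2 − 2g, so g = (2 − (-4))/2 = 3.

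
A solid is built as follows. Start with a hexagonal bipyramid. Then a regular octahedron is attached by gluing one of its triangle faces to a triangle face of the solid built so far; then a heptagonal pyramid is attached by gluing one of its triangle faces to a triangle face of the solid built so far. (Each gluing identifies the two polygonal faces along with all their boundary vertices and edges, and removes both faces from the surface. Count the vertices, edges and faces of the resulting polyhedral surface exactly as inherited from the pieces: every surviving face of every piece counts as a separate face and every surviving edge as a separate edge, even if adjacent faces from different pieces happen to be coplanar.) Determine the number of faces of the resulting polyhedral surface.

A hexagonal bipyramid: V=8, E=18, F=12.
Attach a regular octahedron (V=6, E=12, F=8) along a 3-gon: merge 3 vertices and 3 edges, delete both glued faces → V=11, E=27, F=18.
Attach a heptagonal pyramid (V=8, E=14, F=8) along a 3-gon: merge 3 vertices and 3 edges, delete both glued faces → V=16, E=38, F=24.
Check: V − E + F = 16 − 38 + 24 = 2.

24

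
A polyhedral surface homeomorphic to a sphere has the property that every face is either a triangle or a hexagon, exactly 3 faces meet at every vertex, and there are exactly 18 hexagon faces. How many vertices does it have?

40

Let x be the number of triangles; then F = 18 + x.
Edge–face incidences: 2E = 6·18 + 3·x = 108 + 3x.
Every vertex has degree 3, so 3V = 2E.
Euler: V − E + F = 2 ⇒ (2E)/3 − E + (18 + x) = 2.
Multiply by 6: 2·(2E) − 3·(2E) + 6·(18 + x) = 12, i.e. 108 + 6x − (108 + 3x) = 12.
Collecting terms: 3x = 12, so x = 4.
Then 2E = 108 + 3·4 = 120, so E = 60, V = 2E/3 = 40, F = 18 + 4 = 22.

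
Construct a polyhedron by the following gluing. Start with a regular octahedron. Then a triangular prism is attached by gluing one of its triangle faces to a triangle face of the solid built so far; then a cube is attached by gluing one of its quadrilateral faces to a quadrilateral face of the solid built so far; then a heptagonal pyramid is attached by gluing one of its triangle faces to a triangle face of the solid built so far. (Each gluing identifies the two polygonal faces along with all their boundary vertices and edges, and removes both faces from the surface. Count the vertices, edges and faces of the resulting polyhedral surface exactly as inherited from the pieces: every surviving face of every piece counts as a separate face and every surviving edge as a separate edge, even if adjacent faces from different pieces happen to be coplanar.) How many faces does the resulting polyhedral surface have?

A regular octahedron: V=6, E=12, F=8.
Attach a triangular prism (V=6, E=9, F=5) along a 3-gon: merge 3 vertices and 3 edges, delete both glued faces → V=9, E=18, F=11.
Attach a cube (V=8, E=12, F=6) along a 4-gon: merge 4 vertices and 4 edges, delete both glued faces → V=13, E=26, F=15.
Attach a heptagonal pyramid (V=8, E=14, F=8) along a 3-gon: merge 3 vertices and 3 edges, delete both glued faces → V=18, E=37, F=21.
Check: V − E + F = 18 − 37 + 21 = 2.

21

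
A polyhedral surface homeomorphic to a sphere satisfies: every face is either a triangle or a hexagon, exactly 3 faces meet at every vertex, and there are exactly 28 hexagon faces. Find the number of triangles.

4

Let x be the number of triangles; then F = 28 + x.
Edge–face incidences: 2E = 6·28 + 3·x = 168 + 3x.
Every vertex has degree 3, so 3V = 2E.
Euler: V − E + F = 2 ⇒ (2E)/3 − E + (28 + x) = 2.
Multiply by 6: 2·(2E) − 3·(2E) + 6·(28 + x) = 12, i.e. 168 + 6x − (168 + 3x) = 12.
Collecting terms: 3x = 12, so x = 4.
Then 2E = 168 + 3·4 = 180, so E = 90, V = 2E/3 = 60, F = 28 + 4 = 32.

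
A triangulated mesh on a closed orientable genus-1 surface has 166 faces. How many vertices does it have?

χ = 2 − 2·1 = 0, and every face is a triangle so 3F = 2E.
E = 3·166/2 = 249. Then V = 0 + E − F = 0 + 249 − 166 = 83.

83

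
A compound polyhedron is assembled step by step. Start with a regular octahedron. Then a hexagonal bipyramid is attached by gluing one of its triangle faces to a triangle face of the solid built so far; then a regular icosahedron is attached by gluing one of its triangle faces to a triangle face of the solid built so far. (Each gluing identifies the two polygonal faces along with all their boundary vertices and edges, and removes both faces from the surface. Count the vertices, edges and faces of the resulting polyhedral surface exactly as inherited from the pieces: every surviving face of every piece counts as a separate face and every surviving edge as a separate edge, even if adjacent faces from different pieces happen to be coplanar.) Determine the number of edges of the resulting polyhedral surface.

54

A regular octahedron: V=6, E=12, F=8.
Attach a hexagonal bipyramid (V=8, E=18, F=12) along a 3-gon: merge 3 vertices and 3 edges, delete both glued faces → V=11, E=27, F=18.
Attach a regular icosahedron (V=12, E=30, F=20) along a 3-gon: merge 3 vertices and 3 edges, delete both glued faces → V=20, E=54, F=36.
Check: V − E + F = 20 − 54 + 36 = 2.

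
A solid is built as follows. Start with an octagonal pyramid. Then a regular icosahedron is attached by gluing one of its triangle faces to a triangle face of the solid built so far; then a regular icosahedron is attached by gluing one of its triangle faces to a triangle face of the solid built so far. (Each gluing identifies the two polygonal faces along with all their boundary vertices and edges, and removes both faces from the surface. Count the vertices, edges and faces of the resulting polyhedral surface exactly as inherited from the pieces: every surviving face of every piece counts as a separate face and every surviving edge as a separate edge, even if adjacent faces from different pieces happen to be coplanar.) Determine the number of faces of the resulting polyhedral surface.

An octagonal pyramid: V=9, E=16, F=9.
Attach a regular icosahedron (V=12, E=30, F=20) along a 3-gon: merge 3 vertices and 3 edges, delete both glued faces → V=18, E=43, F=27.
Attach a regular icosahedron (V=12, E=30, F=20) along a 3-gon: merge 3 vertices and 3 edges, delete both glued faces → V=27, E=70, F=45.
Check: V − E + F = 27 − 70 + 45 = 2.

45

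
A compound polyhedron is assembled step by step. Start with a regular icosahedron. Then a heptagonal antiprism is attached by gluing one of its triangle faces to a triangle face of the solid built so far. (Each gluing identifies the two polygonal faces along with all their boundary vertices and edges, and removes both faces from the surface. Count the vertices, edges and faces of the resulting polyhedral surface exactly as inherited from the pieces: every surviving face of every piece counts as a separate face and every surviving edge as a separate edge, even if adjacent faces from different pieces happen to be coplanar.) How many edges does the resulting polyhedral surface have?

55

A regular icosahedron: V=12, E=30, F=20.
Attach a heptagonal antiprism (V=14, E=28, F=16) along a 3-gon: merge 3 vertices and 3 edges, delete both glued faces → V=23, E=55, F=34.
Check: V − E + F = 23 − 55 + 34 = 2.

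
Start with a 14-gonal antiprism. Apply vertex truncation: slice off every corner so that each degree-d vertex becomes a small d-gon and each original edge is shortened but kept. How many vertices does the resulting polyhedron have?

The base solid has V = 28, E = 56, F = 30.
Truncation replaces each original edge-end by a new vertex, so V′ = 2E = 112.
Each original edge survives, and each old vertex of degree d contributes d new edges; summing degrees gives Σd = 2E, so E′ = E + 2E = 3E = 168.
Each original face survives and each original vertex becomes one new face: F′ = F + V = 58.

112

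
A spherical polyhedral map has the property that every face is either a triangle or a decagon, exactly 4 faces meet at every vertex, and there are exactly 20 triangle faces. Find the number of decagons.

Let x be the number of decagons; then F = 20 + x.
Edge–face incidences: 2E = 3·20 + 10·x = 60 + 10x.
Every vertex has degree 4, so 4V = 2E.
Euler: V − E + F = 2 ⇒ (2E)/4 − E + (20 + x) = 2.
Multiply by 8: 2·(2E) − 4·(2E) + 8·(20 + x) = 16, i.e. 160 + 8x − 2·(60 + 10x) = 16.
Collecting terms: −12x + 40 = 16, so −12x = −24, so x = 2.
Then 2E = 60 + 10·2 = 80, so E = 40, V = 2E/4 = 20, F = 20 + 2 = 22.

2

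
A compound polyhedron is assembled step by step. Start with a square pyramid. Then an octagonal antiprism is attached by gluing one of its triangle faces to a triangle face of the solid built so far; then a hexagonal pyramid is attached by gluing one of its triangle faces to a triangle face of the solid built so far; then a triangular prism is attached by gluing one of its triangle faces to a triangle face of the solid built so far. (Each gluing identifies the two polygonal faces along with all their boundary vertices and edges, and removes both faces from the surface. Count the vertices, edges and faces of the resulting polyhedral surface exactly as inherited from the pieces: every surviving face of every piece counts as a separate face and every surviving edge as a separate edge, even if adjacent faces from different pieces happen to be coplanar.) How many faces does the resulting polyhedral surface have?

A square pyramid: V=5, E=8, F=5.
Attach an octagonal antiprism (V=16, E=32, F=18) along a 3-gon: merge 3 vertices and 3 edges, delete both glued faces → V=18, E=37, F=21.
Attach a hexagonal pyramid (V=7, E=12, F=7) along a 3-gon: merge 3 vertices and 3 edges, delete both glued faces → V=22, E=46, F=26.
Attach a triangular prism (V=6, E=9, F=5) along a 3-gon: merge 3 vertices and 3 edges, delete both glued faces → V=25, E=52, F=29.
Check: V − E + F = 25 − 52 + 29 = 2.

29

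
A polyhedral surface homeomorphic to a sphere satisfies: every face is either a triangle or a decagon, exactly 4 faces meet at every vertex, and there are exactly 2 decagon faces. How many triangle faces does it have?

20

Let x be the number of triangles; then F = 2 + x.
Edge–face incidences: 2E = 10·2 + 3·x = 20 + 3x.
Every vertex has degree 4, so 4V = 2E.
Euler: V − E + F = 2 ⇒ (2E)/4 − E + (2 + x) = 2.
Multiply by 8: 2·(2E) − 4·(2E) + 8·(2 + x) = 16, i.e. 16 + 8x − 2·(20 + 3x) = 16.
Collecting terms: 2x − 24 = 16, so 2x = 40, so x = 20.
Then 2E = 20 + 3·20 = 80, so E = 40, V = 2E/4 = 20, F = 2 + 20 = 22.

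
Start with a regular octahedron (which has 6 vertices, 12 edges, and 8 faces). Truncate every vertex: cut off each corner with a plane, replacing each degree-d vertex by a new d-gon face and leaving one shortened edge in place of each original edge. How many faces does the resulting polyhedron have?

14

Truncation replaces each original edge-end by a new vertex, so V′ = 2E = 24.
Each original edge survives, and each old vertex of degree d contributes d new edges; summing degrees gives Σd = 2E, so E′ = E + 2E = 3E = 36.
Each original face survives and each original vertex becomes one new face: F′ = F + V = 14.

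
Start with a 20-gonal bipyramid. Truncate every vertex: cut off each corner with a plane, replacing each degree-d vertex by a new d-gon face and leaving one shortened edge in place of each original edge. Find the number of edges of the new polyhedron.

The base solid has V = 22, E = 60, F = 40.
Truncation replaces each original edge-end by a new vertex, so V′ = 2E = 120.
Each original edge survives, and each old vertex of degree d contributes d new edges; summing degrees gives Σd = 2E, so E′ = E + 2E = 3E = 180.
Each original face survives and each original vertex becomes one new face: F′ = F + V = 62.

180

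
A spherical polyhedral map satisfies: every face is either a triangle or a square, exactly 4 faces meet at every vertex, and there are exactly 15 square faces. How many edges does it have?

Let x be the number of triangles; then F = 15 + x.
Edge–face incidences: 2E = 4·15 + 3·x = 60 + 3x.
Every vertex has degree 4, so 4V = 2E.
Euler: V − E + F = 2 ⇒ (2E)/4 − E + (15 + x) = 2.
Multiply by 8: 2·(2E) − 4·(2E) + 8·(15 + x) = 16, i.e. 120 + 8x − 2·(60 + 3x) = 16.
Collecting terms: 2x = 16, so x = 8.
Then 2E = 60 + 3·8 = 84, so E = 42, V = 2E/4 = 21, F = 15 + 8 = 23.

42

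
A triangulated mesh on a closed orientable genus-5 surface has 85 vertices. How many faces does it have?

χ = 2 − 2·5 = -8, and every face is a triangle so 3F = 2E.
V − E + F = -8 with E = 3F/2 gives 85 − (3/2 − 1)·F = -8, so F = 186 and E = 279.

186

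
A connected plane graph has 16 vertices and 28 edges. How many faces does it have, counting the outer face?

14

Euler's formula for a connected plane graph: V − E + F = 2, so F = 2 − 16 + 28 = 14.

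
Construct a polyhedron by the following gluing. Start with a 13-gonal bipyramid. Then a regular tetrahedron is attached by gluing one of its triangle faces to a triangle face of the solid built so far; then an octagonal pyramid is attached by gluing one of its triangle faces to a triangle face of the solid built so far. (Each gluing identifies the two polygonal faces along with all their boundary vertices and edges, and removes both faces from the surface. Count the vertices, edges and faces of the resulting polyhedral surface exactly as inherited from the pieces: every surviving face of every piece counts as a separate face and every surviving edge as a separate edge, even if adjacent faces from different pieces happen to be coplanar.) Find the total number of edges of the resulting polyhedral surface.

55

A 13-gonal bipyramid: V=15, E=39, F=26.
Attach a regular tetrahedron (V=4, E=6, F=4) along a 3-gon: merge 3 vertices and 3 edges, delete both glued faces → V=16, E=42, F=28.
Attach an octagonal pyramid (V=9, E=16, F=9) along a 3-gon: merge 3 vertices and 3 edges, delete both glued faces → V=22, E=55, F=35.
Check: V − E + F = 22 − 55 + 35 = 2.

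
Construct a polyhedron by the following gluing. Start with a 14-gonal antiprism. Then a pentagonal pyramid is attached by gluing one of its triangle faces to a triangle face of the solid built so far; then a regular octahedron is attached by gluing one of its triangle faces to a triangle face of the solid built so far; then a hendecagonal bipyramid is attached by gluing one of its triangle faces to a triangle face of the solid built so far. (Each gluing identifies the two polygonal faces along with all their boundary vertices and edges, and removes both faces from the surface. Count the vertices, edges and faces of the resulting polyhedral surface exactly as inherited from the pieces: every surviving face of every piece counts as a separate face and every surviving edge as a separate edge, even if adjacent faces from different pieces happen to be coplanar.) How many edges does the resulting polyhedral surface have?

102

A 14-gonal antiprism: V=28, E=56, F=30.
Attach a pentagonal pyramid (V=6, E=10, F=6) along a 3-gon: merge 3 vertices and 3 edges, delete both glued faces → V=31, E=63, F=34.
Attach a regular octahedron (V=6, E=12, F=8) along a 3-gon: merge 3 vertices and 3 edges, delete both glued faces → V=34, E=72, F=40.
Attach a hendecagonal bipyramid (V=13, E=33, F=22) along a 3-gon: merge 3 vertices and 3 edges, delete both glued faces → V=44, E=102, F=60.
Check: V − E + F = 44 − 102 + 60 = 2.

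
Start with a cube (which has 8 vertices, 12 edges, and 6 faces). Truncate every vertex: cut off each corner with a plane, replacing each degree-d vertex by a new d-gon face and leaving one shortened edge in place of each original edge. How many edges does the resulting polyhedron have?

36

Truncation replaces each original edge-end by a new vertex, so V′ = 2E = 24.
Each original edge survives, and each old vertex of degree d contributes d new edges; summing degrees gives Σd = 2E, so E′ = E + 2E = 3E = 36.
Each original face survives and each original vertex becomes one new face: F′ = F + V = 14.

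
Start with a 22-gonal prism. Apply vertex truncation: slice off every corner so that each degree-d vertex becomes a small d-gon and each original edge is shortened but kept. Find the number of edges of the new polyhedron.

The base solid has V = 44, E = 66, F = 24.
Truncation replaces each original edge-end by a new vertex, so V′ = 2E = 132.
Each original edge survives, and each old vertex of degree d contributes d new edges; summing degrees gives Σd = 2E, so E′ = E + 2E = 3E = 198.
Each original face survives and each original vertex becomes one new face: F′ = F + V = 68.

198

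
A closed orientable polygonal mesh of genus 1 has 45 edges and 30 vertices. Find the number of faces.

For a closed orientable surface of genus 1, χ = 2 − 2·1 = 0.
F = 0 − V + E = 0 − 30 + 45 = 15.

15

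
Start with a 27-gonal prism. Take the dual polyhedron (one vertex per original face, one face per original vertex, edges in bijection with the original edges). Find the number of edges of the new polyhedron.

81

The base solid has V = 54, E = 81, F = 29.
The dual swaps V and F and preserves E: V′ = F = 29, E′ = E = 81, F′ = V = 54.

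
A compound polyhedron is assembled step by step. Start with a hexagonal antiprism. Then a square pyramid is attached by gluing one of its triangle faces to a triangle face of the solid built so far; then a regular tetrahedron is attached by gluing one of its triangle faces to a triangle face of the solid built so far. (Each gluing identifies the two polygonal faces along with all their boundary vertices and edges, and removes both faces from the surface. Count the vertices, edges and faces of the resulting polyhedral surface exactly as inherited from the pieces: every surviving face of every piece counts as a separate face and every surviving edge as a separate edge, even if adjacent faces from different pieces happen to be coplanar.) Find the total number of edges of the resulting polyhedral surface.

A hexagonal antiprism: V=12, E=24, F=14.
Attach a square pyramid (V=5, E=8, F=5) along a 3-gon: merge 3 vertices and 3 edges, delete both glued faces → V=14, E=29, F=17.
Attach a regular tetrahedron (V=4, E=6, F=4) along a 3-gon: merge 3 vertices and 3 edges, delete both glued faces → V=15, E=32, F=19.
Check: V − E + F = 15 − 32 + 19 = 2.

32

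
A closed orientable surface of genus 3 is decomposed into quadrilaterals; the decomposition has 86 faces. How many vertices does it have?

82

χ = 2 − 2·3 = -4, and every face is a square so 4F = 2E.
E = 4·86/2 = 172. Then V = -4 + E − F = -4 + 172 − 86 = 82.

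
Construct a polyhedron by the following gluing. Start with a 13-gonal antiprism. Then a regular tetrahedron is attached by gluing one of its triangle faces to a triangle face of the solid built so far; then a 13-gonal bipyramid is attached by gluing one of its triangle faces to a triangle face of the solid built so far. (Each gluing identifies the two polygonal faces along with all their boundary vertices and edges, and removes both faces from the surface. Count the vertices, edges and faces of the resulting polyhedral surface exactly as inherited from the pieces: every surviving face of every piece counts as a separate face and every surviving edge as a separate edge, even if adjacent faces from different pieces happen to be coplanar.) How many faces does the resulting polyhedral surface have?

A 13-gonal antiprism: V=26, E=52, F=28.
Attach a regular tetrahedron (V=4, E=6, F=4) along a 3-gon: merge 3 vertices and 3 edges, delete both glued faces → V=27, E=55, F=30.
Attach a 13-gonal bipyramid (V=15, E=39, F=26) along a 3-gon: merge 3 vertices and 3 edges, delete both glued faces → V=39, E=91, F=54.
Check: V − E + F = 39 − 91 + 54 = 2.

54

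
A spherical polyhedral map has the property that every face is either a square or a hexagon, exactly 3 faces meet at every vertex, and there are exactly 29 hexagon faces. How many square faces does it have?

6

Let x be the number of squares; then F = 29 + x.
Edge–face incidences: 2E = 6·29 + 4·x = 174 + 4x.
Every vertex has degree 3, so 3V = 2E.
Euler: V − E + F = 2 ⇒ (2E)/3 − E + (29 + x) = 2.
Multiply by 6: 2·(2E) − 3·(2E) + 6·(29 + x) = 12, i.e. 174 + 6x − (174 + 4x) = 12.
Collecting terms: 2x = 12, so x = 6.
Then 2E = 174 + 4·6 = 198, so E = 99, V = 2E/3 = 66, F = 29 + 6 = 35.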